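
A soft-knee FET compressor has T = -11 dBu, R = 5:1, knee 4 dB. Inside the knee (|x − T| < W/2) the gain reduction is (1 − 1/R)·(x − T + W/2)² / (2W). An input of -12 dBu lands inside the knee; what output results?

x − T + W/2 = -12 − (-11) + 2 = 1.
GR = (1 − 1/5) × 1² / 8 = 0.8 × 1 / 8 = 0.1 dB.
Output = -12 − 0.1 = -12.1 dBu.

-12.1 dBu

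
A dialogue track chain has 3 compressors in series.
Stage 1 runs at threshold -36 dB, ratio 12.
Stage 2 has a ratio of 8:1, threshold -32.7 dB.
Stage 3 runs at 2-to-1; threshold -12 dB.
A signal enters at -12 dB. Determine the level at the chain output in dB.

Stage 1: -12 dB is 24 dB over -36 dB; at 12:1 that becomes 2 dB over, giving -34 dB.
Stage 2: -34 dB is at or below the -32.7 dB threshold — no compression; output -34 dB.
Stage 3: -34 dB is at or below the -12 dB threshold — no compression; output -34 dB.

-34 dB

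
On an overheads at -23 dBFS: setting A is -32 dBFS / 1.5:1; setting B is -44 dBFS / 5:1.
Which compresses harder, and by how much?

A: 9 dB over, compressed to 6 dB over, so 3 dB of GR.
B: 21 dB over, compressed to 4.2 dB over, so 16.8 dB of GR.
B applies 13.8 dB more gain reduction.

B, by 13.8 dB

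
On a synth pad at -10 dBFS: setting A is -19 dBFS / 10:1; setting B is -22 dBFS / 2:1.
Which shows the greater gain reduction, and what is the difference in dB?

A: overshoot 9 dB → output overshoot 0.9 dB → GR 8.1 dB.
B: overshoot 12 dB → output overshoot 6 dB → GR 6 dB.
A reduces 2.1 dB more.

A, by 2.1 dB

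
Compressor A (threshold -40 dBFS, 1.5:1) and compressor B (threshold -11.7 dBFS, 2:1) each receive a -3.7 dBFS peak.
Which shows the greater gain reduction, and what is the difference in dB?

A, by 8.1 dB

A: GR = 36.3 − 36.3/1.5 = 12.1 dB.
B: GR = 8 − 8/2 = 4 dB.
A reduces 8.1 dB more.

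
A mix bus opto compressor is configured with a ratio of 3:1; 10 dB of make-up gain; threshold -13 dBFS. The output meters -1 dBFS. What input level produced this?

Remove make-up: -1 − 10 = -11 dBFS.
Post-compression overshoot = -11 − (-13) = 2 dB.
Undo the ratio: input overshoot = 2 × 3 = 6 dB, giving input = -7 dBFS.

-7 dBFS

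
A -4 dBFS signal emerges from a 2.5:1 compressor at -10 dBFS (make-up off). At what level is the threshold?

Input is 10 dB above T (since output overshoot × R = input overshoot: (-10 − T)·2.5 = -4 − T gives T = -14 dBFS).
Check: -14 + (-4 − (-14))/2.5 = -14 + 4 = -10 dBFS. ✓

-14 dBFS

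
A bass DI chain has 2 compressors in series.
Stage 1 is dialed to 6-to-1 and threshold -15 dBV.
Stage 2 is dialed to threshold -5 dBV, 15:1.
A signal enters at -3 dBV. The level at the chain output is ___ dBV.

-13 dBV

Stage 1: overshoot 12 dB → 12/6 = 2 dB → -13 dBV.
Stage 2: -13 dBV is at or below the -5 dBV threshold — no compression; output -13 dBV.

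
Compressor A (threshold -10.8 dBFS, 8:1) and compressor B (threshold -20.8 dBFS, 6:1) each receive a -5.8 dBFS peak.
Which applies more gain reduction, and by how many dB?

A: GR = 5 − 5/8 = 4.375 dB.
B: GR = 15 − 15/6 = 12.5 dB.
Difference: 8.125 dB in favour of B.

B, by 8.125 dB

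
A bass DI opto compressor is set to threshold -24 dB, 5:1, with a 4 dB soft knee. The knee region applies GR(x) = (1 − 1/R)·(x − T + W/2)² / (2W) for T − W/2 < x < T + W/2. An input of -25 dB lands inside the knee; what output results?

-25.1 dB

x − T + W/2 = -25 − (-24) + 2 = 1.
GR = (1 − 1/5) × 1² / 8 = 0.8 × 1 / 8 = 0.1 dB.
Output = -25 − 0.1 = -25.1 dB.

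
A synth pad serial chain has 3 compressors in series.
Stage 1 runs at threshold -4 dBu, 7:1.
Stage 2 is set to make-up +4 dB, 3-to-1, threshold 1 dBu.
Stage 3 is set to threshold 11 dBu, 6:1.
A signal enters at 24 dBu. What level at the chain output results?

Stage 1: overshoot 28 dB → 28/7 = 4 dB → 0 dBu.
Stage 2: 0 dBu is at or below the 1 dBu threshold — no compression; make-up brings it to 4 dBu.
Stage 3: 4 dBu ≤ 11 dBu, so stage 3 doesn't engage; output 4 dBu.

4 dBu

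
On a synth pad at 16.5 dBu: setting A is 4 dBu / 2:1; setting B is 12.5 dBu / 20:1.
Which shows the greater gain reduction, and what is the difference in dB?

A, by 2.45 dB

A: 12.5 dB over, compressed to 6.25 dB over, so 6.25 dB of GR.
B: 4 dB over, compressed to 0.2 dB over, so 3.8 dB of GR.
A reduces 2.45 dB more.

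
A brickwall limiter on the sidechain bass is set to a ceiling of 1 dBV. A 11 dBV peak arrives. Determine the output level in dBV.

A brickwall limiter is an ∞:1 compressor: any input above the ceiling is clamped to 1 dBV.

1 dBV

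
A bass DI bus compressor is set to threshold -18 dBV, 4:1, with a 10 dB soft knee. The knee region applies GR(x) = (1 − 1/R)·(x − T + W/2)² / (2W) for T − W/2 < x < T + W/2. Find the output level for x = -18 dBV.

-18.9375 dBV

x − T + W/2 = -18 − (-18) + 5 = 5.
GR = (1 − 1/4) × 5² / 20 = 0.75 × 25 / 20 = 0.9375 dB.
Output = -18 − 0.9375 = -18.9375 dBV.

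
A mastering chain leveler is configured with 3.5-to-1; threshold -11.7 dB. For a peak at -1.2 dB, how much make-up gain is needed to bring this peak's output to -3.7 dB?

5 dB

Overshoot 10.5 dB → 10.5/3.5 = 3 dB after compression, so the compressed level is -11.7 + 3 = -8.7 dB.
Make-up = target − compressed = -3.7 − (-8.7) = 5 dB.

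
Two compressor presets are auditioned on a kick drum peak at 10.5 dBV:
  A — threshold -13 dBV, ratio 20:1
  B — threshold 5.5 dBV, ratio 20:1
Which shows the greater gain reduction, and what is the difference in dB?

A, by 17.575 dB

A: GR = 23.5 − 23.5/20 = 22.325 dB.
B: GR = 5 − 5/20 = 4.75 dB.
A applies 17.575 dB more gain reduction.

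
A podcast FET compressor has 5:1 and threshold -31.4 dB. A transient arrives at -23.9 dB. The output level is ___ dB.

-29.9 dB

Overshoot: -23.9 − (-31.4) = 7.5 dB.
At 5:1 the overshoot is divided by 5, leaving 1.5 dB above threshold.
Output = -31.4 + 1.5 = -29.9 dB.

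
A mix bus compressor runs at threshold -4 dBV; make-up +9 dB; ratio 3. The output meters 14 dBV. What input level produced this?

23 dBV

Stripping the +9 dB make-up gives 5 dBV at the gain stage.
That's 9 dB above the -4 dBV threshold.
Before 3:1 compression the overshoot was 9 × 3 = 27 dB, so input = -4 + 27 = 23 dBV.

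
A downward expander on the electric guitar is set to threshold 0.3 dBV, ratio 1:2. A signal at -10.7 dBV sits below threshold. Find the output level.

Undershoot = 0.3 − (-10.7) = 11 dB.
At 1:2, that expands to 22 dB under threshold.
Output = 0.3 − 22 = -21.7 dBV.

-21.7 dBV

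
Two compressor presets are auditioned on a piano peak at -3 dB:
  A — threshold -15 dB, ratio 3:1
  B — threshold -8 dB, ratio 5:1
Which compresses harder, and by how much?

A, by 4 dB

A: overshoot 12 dB → output overshoot 4 dB → GR 8 dB.
B: overshoot 5 dB → output overshoot 1 dB → GR 4 dB.
Difference: 4 dB in favour of A.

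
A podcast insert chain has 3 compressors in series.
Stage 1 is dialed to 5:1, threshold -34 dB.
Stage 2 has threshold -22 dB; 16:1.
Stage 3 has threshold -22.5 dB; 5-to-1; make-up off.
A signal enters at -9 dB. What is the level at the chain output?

-29 dB

Stage 1: 25 dB above -34 dB, reduced 5:1 to 5 dB above → -29 dB.
Stage 2: -29 dB is at or below the -22 dB threshold — no compression; output -29 dB.
Stage 3: -29 dB ≤ -22.5 dB, so stage 3 doesn't engage; output -29 dB.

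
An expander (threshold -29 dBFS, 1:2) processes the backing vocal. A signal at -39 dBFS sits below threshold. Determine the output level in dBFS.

The input is 10 dB below the -29 dBFS threshold.
A 1:2 expander multiplies undershoot by 2: 10 × 2 = 20 dB below threshold.
Output = -29 − 20 = -49 dBFS.

-49 dBFS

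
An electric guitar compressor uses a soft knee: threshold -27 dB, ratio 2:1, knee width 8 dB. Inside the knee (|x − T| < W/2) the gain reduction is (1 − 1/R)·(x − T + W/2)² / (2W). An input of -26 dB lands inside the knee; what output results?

x − T + W/2 = -26 − (-27) + 4 = 5.
GR = (1 − 1/2) × 5² / 16 = 0.5 × 25 / 16 = 0.78125 dB.
Output = -26 − 0.78125 = -26.78125 dB.

-26.78125 dB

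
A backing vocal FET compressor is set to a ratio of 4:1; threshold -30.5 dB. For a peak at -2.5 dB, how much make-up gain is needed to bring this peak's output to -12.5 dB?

Overshoot 28 dB → 28/4 = 7 dB after compression, so the compressed level is -30.5 + 7 = -23.5 dB.
Make-up = target − compressed = -12.5 − (-23.5) = 11 dB.

11 dB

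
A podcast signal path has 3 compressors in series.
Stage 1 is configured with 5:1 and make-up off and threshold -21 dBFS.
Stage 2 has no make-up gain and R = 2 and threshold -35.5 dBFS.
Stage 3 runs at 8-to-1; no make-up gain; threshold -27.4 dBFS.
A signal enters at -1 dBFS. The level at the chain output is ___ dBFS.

Stage 1: 20 dB above -21 dBFS, reduced 5:1 to 4 dB above → -17 dBFS.
Stage 2: overshoot 18.5 dB → 18.5/2 = 9.25 dB → -26.25 dBFS.
Stage 3: 1.15 dB above -27.4 dBFS, reduced 8:1 to 0.14375 dB above → -27.25625 dBFS.

-27.25625 dBFS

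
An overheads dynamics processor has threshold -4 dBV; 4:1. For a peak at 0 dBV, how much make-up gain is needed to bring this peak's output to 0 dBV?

3 dB

Overshoot 4 dB → 4/4 = 1 dB after compression, so the compressed level is -4 + 1 = -3 dBV.
Make-up = target − compressed = 0 − (-3) = 3 dB.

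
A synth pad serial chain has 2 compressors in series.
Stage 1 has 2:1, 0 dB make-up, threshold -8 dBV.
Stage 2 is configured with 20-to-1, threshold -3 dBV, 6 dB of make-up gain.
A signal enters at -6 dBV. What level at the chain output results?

-1 dBV

Stage 1: overshoot 2 dB → 2/2 = 1 dB → -7 dBV.
Stage 2: -7 dBV ≤ -3 dBV, so stage 2 doesn't engage; make-up brings it to -1 dBV.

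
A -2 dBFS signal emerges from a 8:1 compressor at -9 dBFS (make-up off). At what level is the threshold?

Gain reduction = -2 − (-9) = 7 dB; output overshoot = GR / (R − 1) = 7 / 7 = 1 dB.
Threshold = output − output overshoot = -9 − 1 = -10 dBFS.

-10 dBFS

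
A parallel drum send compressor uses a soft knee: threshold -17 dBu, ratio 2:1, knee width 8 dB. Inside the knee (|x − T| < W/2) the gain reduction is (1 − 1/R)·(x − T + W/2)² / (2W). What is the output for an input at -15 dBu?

x − T + W/2 = -15 − (-17) + 4 = 6.
GR = (1 − 1/2) × 6² / 16 = 0.5 × 36 / 16 = 1.125 dB.
Output = -15 − 1.125 = -16.125 dBu.

-16.125 dBu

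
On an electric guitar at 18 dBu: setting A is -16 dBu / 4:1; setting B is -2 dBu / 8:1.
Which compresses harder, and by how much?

A: overshoot 34 dB → output overshoot 8.5 dB → GR 25.5 dB.
B: overshoot 20 dB → output overshoot 2.5 dB → GR 17.5 dB.
Difference: 8 dB in favour of A.

A, by 8 dB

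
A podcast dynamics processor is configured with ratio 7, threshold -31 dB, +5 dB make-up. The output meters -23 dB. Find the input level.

-10 dB

Remove make-up: -23 − 5 = -28 dB.
That's 3 dB above the -31 dB threshold.
Undo the ratio: input overshoot = 3 × 7 = 21 dB, giving input = -10 dB.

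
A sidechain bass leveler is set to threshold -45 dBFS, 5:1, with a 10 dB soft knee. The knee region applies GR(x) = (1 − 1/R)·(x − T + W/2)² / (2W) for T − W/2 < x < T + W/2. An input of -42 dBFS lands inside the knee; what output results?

-44.56 dBFS

x − T + W/2 = -42 − (-45) + 5 = 8.
GR = (1 − 1/5) × 8² / 20 = 0.8 × 64 / 20 = 2.56 dB.
Output = -42 − 2.56 = -44.56 dBFS.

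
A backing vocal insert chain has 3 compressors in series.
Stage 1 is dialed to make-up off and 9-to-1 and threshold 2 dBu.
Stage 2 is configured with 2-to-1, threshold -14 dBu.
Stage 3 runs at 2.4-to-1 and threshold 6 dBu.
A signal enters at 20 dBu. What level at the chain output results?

-5 dBu

Stage 1: overshoot 18 dB → 18/9 = 2 dB → 4 dBu.
Stage 2: overshoot 18 dB → 18/2 = 9 dB → -5 dBu.
Stage 3: -5 dBu ≤ 6 dBu, so stage 3 doesn't engage; output -5 dBu.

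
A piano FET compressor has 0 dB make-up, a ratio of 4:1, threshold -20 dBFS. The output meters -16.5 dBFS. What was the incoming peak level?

-6 dBFS

That's 3.5 dB above the -20 dBFS threshold.
Before 4:1 compression the overshoot was 3.5 × 4 = 14 dB, so input = -20 + 14 = -6 dBFS.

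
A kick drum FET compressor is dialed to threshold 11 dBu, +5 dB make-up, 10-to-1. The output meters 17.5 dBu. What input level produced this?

Stripping the +5 dB make-up gives 12.5 dBu at the gain stage.
That's 1.5 dB above the 11 dBu threshold.
Before 10:1 compression the overshoot was 1.5 × 10 = 15 dB, so input = 11 + 15 = 26 dBu.

26 dBu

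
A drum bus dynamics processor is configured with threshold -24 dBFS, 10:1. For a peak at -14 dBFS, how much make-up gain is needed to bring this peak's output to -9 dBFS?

14 dB

Without make-up, output = threshold + overshoot/10 = -24 + 1 = -23 dBFS.
Gap to target: 14 dB.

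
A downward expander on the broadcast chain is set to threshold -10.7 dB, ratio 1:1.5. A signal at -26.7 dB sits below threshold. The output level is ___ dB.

-34.7 dB

Below threshold, a 1:1.5 expander applies gain = (1.5−1)×(T − x) of attenuation.
(1.5−1) × 16 = 8 dB, so output = -26.7 − 8 = -34.7 dB.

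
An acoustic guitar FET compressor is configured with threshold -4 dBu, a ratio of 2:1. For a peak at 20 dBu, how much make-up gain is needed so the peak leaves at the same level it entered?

12 dB

Without make-up, output = threshold + overshoot/2 = -4 + 12 = 8 dBu.
Gap to target: 12 dB.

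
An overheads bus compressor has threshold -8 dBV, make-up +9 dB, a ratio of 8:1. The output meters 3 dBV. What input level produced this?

Before make-up, the level was 3 − 9 = -6 dBV.
That's 2 dB above the -8 dBV threshold.
Input overshoot = R × output overshoot = 16 dB → input = -8 + 16 = 8 dBV.

8 dBV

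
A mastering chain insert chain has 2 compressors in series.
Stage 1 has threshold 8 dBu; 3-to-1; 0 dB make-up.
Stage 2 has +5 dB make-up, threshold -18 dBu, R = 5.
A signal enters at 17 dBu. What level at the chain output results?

Stage 1: 17 dBu is 9 dB over 8 dBu; at 3:1 that becomes 3 dB over, giving 11 dBu.
Stage 2: 29 dB above -18 dBu, reduced 5:1 to 5.8 dB above → -12.2 dBu; +5 dB make-up → -7.2 dBu.

-7.2 dBu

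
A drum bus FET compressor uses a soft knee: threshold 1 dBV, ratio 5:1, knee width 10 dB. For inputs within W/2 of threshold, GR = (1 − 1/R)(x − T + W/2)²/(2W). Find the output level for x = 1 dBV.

0 dBV

x − T + W/2 = 1 − 1 + 5 = 5.
GR = (1 − 1/5) × 5² / 20 = 0.8 × 25 / 20 = 1 dB.
Output = 1 − 1 = 0 dBV.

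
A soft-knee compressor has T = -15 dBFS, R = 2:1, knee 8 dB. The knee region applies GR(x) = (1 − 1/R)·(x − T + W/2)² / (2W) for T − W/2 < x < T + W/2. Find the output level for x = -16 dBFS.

x − T + W/2 = -16 − (-15) + 4 = 3.
GR = (1 − 1/2) × 3² / 16 = 0.5 × 9 / 16 = 0.28125 dB.
Output = -16 − 0.28125 = -16.28125 dBFS.

-16.28125 dBFS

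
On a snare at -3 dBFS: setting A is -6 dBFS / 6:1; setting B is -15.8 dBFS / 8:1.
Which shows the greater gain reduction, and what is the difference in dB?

A: 3 dB over, compressed to 0.5 dB over, so 2.5 dB of GR.
B: 12.8 dB over, compressed to 1.6 dB over, so 11.2 dB of GR.
B applies 8.7 dB more gain reduction.

B, by 8.7 dB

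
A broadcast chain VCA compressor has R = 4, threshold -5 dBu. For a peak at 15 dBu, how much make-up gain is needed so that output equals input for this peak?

Without make-up, output = threshold + overshoot/4 = -5 + 5 = 0 dBu.
Gap to target: 15 dB.

15 dB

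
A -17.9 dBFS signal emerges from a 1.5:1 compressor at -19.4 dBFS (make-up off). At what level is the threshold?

Gain reduction = -17.9 − (-19.4) = 1.5 dB; output overshoot = GR / (R − 1) = 1.5 / 0.5 = 3 dB.
Threshold = output − output overshoot = -19.4 − 3 = -22.4 dBFS.

-22.4 dBFS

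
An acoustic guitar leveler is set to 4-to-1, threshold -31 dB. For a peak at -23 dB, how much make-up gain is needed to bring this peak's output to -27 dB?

2 dB

Without make-up, output = threshold + overshoot/4 = -31 + 2 = -29 dB.
Gap to target: 2 dB.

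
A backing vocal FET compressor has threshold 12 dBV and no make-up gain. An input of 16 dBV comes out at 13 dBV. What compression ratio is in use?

4:1

Input overshoot = 16 − 12 = 4 dB; output overshoot = 13 − 12 = 1 dB.
Ratio = 4 / 1 = 4.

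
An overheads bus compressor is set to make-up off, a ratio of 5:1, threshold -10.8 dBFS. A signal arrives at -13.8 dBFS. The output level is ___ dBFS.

-13.8 dBFS is 3 dB below the -10.8 dBFS threshold, so no gain reduction is applied.
Output = input = -13.8 dBFS.

-13.8 dBFS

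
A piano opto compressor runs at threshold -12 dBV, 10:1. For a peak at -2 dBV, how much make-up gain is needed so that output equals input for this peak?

Without make-up, output = threshold + overshoot/10 = -12 + 1 = -11 dBV.
Gap to target: 9 dB.

9 dB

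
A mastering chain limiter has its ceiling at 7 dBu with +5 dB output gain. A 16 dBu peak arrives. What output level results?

At ∞:1, everything above 7 dBu is held at the ceiling.
Output gain then adds 5 dB: 7 + 5 = 12 dBu.

12 dBu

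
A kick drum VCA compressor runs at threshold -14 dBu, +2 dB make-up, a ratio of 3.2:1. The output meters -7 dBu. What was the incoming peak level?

2 dBu

Before make-up, the level was -7 − 2 = -9 dBu.
Post-compression overshoot = -9 − (-14) = 5 dB.
Before 3.2:1 compression the overshoot was 5 × 3.2 = 16 dB, so input = -14 + 16 = 2 dBu.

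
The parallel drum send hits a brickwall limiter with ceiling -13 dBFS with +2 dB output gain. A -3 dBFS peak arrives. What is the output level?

-11 dBFS

At ∞:1, everything above -13 dBFS is held at the ceiling.
Output gain then adds 2 dB: -13 + 2 = -11 dBFS.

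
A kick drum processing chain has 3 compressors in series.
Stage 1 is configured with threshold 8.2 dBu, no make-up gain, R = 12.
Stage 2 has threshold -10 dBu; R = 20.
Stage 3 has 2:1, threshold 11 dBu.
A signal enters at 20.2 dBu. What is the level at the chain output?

-9.04 dBu

Stage 1: overshoot 12 dB → 12/12 = 1 dB → 9.2 dBu.
Stage 2: overshoot 19.2 dB → 19.2/20 = 0.96 dB → -9.04 dBu.
Stage 3: -9.04 dBu ≤ 11 dBu, so stage 3 doesn't engage; output -9.04 dBu.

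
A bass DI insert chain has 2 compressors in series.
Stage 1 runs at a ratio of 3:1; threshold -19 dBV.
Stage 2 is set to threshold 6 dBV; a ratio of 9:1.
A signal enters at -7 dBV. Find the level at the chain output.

-15 dBV

Stage 1: -7 dBV is 12 dB over -19 dBV; at 3:1 that becomes 4 dB over, giving -15 dBV.
Stage 2: -15 dBV ≤ 6 dBV, so stage 2 doesn't engage; output -15 dBV.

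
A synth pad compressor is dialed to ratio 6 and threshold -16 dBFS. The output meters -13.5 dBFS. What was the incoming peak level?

-1 dBFS

The compressed level sits -13.5 − (-16) = 2.5 dB over threshold.
Before 6:1 compression the overshoot was 2.5 × 6 = 15 dB, so input = -16 + 15 = -1 dBFS.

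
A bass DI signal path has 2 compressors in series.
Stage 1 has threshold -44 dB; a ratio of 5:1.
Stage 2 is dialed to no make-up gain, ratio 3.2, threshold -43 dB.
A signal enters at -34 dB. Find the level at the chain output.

-42.6875 dB

Stage 1: 10 dB above -44 dB, reduced 5:1 to 2 dB above → -42 dB.
Stage 2: 1 dB above -43 dB, reduced 3.2:1 to 0.3125 dB above → -42.6875 dB.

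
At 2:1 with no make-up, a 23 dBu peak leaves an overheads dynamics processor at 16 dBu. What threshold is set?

9 dBu

Let T be the threshold. Output overshoot = (input overshoot)/R, so 16 − T = (23 − T)/2.
2·(16 − T) = 23 − T → 1·T = 32 − 23 = 9.
T = 9/1 = 9 dBu.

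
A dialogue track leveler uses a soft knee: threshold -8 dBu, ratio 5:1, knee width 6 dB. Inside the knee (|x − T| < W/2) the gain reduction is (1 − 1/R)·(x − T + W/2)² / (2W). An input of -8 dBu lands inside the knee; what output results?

-8.6 dBu

x − T + W/2 = -8 − (-8) + 3 = 3.
GR = (1 − 1/5) × 3² / 12 = 0.8 × 9 / 12 = 0.6 dB.
Output = -8 − 0.6 = -8.6 dBu.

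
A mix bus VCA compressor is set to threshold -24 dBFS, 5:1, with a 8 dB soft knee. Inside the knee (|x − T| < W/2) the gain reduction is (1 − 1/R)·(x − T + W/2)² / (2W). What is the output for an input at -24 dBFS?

-24.8 dBFS

x − T + W/2 = -24 − (-24) + 4 = 4.
GR = (1 − 1/5) × 4² / 16 = 0.8 × 16 / 16 = 0.8 dB.
Output = -24 − 0.8 = -24.8 dBFS.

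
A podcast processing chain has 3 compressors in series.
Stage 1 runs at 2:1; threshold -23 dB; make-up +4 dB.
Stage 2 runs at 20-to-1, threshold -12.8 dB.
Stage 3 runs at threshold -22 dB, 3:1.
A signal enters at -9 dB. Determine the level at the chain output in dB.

Stage 1: -9 dB is 14 dB over -23 dB; at 2:1 that becomes 7 dB over, giving -16 dB; +4 dB make-up → -12 dB.
Stage 2: overshoot 0.8 dB → 0.8/20 = 0.04 dB → -12.76 dB.
Stage 3: 9.24 dB above -22 dB, reduced 3:1 to 3.08 dB above → -18.92 dB.

-18.92 dB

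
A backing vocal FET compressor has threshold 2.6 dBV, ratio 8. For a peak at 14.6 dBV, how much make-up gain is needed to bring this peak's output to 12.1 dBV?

Overshoot 12 dB → 12/8 = 1.5 dB after compression, so the compressed level is 2.6 + 1.5 = 4.1 dBV.
Make-up = target − compressed = 12.1 − 4.1 = 8 dB.

8 dB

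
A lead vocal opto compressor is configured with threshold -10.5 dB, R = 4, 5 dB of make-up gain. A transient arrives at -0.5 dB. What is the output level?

-3 dB

Overshoot: -0.5 − (-10.5) = 10 dB.
At 4:1 the overshoot is divided by 4, leaving 2.5 dB above threshold.
That puts the output at -8 dB; make-up adds 5 dB, giving -3 dB.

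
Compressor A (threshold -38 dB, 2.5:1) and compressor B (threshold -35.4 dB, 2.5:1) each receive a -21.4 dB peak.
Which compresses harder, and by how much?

A: 16.6 dB over, compressed to 6.64 dB over, so 9.96 dB of GR.
B: 14 dB over, compressed to 5.6 dB over, so 8.4 dB of GR.
Difference: 1.56 dB in favour of A.

A, by 1.56 dB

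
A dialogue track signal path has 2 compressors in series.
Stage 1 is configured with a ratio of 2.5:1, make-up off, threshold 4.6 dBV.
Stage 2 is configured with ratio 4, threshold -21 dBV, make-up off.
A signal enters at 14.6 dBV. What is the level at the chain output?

Stage 1: 14.6 dBV is 10 dB over 4.6 dBV; at 2.5:1 that becomes 4 dB over, giving 8.6 dBV.
Stage 2: 8.6 dBV is 29.6 dB over -21 dBV; at 4:1 that becomes 7.4 dB over, giving -13.6 dBV.

-13.6 dBV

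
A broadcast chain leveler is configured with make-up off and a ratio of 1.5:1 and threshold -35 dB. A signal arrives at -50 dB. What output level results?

-50 dB

-50 dB is 15 dB below the -35 dB threshold, so no gain reduction is applied.
Output = input = -50 dB.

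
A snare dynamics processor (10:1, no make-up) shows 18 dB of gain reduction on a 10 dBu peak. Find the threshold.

-10 dBu

Gain reduction = 10 − (-8) = 18 dB; output overshoot = GR / (R − 1) = 18 / 9 = 2 dB.
Threshold = output − output overshoot = -8 − 2 = -10 dBu.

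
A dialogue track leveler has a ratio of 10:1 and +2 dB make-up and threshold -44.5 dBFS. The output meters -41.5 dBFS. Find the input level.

Before make-up, the level was -41.5 − 2 = -43.5 dBFS.
The compressed level sits -43.5 − (-44.5) = 1 dB over threshold.
Undo the ratio: input overshoot = 1 × 10 = 10 dB, giving input = -34.5 dBFS.

-34.5 dBFS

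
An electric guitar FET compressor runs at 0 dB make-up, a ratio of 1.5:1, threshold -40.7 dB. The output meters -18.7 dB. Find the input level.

-7.7 dB

That's 22 dB above the -40.7 dB threshold.
Input overshoot = R × output overshoot = 33 dB → input = -40.7 + 33 = -7.7 dB.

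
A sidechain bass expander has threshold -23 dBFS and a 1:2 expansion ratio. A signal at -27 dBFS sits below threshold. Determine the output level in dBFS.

-31 dBFS

The input is 4 dB below the -23 dBFS threshold.
A 1:2 expander multiplies undershoot by 2: 4 × 2 = 8 dB below threshold.
Output = -23 − 8 = -31 dBFS.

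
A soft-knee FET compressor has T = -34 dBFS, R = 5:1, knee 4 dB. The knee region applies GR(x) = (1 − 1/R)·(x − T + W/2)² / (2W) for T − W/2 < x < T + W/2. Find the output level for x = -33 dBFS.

x − T + W/2 = -33 − (-34) + 2 = 3.
GR = (1 − 1/5) × 3² / 8 = 0.8 × 9 / 8 = 0.9 dB.
Output = -33 − 0.9 = -33.9 dBFS.

-33.9 dBFS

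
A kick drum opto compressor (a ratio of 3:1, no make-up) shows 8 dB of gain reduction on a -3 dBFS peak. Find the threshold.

Let T be the threshold. Output overshoot = (input overshoot)/R, so -11 − T = (-3 − T)/3.
3·(-11 − T) = -3 − T → 2·T = -33 − (-3) = -30.
T = -30/2 = -15 dBFS.

-15 dBFS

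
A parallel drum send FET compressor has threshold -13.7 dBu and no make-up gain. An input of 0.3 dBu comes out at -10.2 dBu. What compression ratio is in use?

Input overshoot = 0.3 − (-13.7) = 14 dB; output overshoot = -10.2 − (-13.7) = 3.5 dB.
Ratio = 14 / 3.5 = 4.

4:1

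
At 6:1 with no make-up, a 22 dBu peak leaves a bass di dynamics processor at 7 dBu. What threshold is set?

Input is 18 dB above T (since output overshoot × R = input overshoot: (7 − T)·6 = 22 − T gives T = 4 dBu).
Check: 4 + (22 − 4)/6 = 4 + 3 = 7 dBu. ✓

4 dBu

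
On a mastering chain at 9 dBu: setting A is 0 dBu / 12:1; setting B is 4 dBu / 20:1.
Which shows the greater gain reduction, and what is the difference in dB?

A: GR = 9 − 9/12 = 8.25 dB.
B: GR = 5 − 5/20 = 4.75 dB.
A applies 3.5 dB more gain reduction.

A, by 3.5 dB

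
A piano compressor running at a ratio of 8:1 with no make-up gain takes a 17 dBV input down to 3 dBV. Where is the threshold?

Input is 16 dB above T (since output overshoot × R = input overshoot: (3 − T)·8 = 17 − T gives T = 1 dBV).
Check: 1 + (17 − 1)/8 = 1 + 2 = 3 dBV. ✓

1 dBV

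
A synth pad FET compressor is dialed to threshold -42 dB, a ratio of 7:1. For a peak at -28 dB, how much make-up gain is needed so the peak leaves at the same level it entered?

Overshoot 14 dB → 14/7 = 2 dB after compression, so the compressed level is -42 + 2 = -40 dB.
Make-up = target − compressed = -28 − (-40) = 12 dB.

12 dB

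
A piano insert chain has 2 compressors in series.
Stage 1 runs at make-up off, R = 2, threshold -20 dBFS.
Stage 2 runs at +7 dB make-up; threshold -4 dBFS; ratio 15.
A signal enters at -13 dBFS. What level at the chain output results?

-9.5 dBFS

Stage 1: overshoot 7 dB → 7/2 = 3.5 dB → -16.5 dBFS.
Stage 2: -16.5 dBFS ≤ -4 dBFS, so stage 2 doesn't engage; make-up brings it to -9.5 dBFS.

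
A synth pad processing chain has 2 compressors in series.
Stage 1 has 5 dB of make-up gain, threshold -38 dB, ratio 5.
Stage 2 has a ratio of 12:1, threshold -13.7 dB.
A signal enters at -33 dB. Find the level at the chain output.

-32 dB

Stage 1: overshoot 5 dB → 5/5 = 1 dB → -37 dB; +5 dB make-up → -32 dB.
Stage 2: -32 dB is at or below the -13.7 dB threshold — no compression; output -32 dB.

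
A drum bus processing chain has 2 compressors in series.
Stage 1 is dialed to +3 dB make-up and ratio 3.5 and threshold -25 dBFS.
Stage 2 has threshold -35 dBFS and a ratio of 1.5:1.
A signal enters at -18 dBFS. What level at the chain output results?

-25 dBFS

Stage 1: overshoot 7 dB → 7/3.5 = 2 dB → -23 dBFS; +3 dB make-up → -20 dBFS.
Stage 2: -20 dBFS is 15 dB over -35 dBFS; at 1.5:1 that becomes 10 dB over, giving -25 dBFS.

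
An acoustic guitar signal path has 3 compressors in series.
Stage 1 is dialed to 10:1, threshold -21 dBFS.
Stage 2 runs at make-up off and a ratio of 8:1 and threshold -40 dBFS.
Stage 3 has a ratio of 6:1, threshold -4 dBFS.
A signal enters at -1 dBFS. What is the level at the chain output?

Stage 1: 20 dB above -21 dBFS, reduced 10:1 to 2 dB above → -19 dBFS.
Stage 2: 21 dB above -40 dBFS, reduced 8:1 to 2.625 dB above → -37.375 dBFS.
Stage 3: -37.375 dBFS is at or below the -4 dBFS threshold — no compression; output -37.375 dBFS.

-37.375 dBFS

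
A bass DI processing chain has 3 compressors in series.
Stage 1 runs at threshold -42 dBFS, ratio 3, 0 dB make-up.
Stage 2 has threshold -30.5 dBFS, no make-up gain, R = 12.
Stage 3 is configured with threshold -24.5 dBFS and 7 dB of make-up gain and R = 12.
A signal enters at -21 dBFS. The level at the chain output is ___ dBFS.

-28 dBFS

Stage 1: overshoot 21 dB → 21/3 = 7 dB → -35 dBFS.
Stage 2: below threshold (-35 ≤ -30.5); passes unchanged; output -35 dBFS.
Stage 3: -35 dBFS ≤ -24.5 dBFS, so stage 3 doesn't engage; make-up brings it to -28 dBFS.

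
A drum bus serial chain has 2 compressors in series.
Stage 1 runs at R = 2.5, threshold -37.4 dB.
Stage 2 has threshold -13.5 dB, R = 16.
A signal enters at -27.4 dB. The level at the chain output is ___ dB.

-33.4 dB

Stage 1: 10 dB above -37.4 dB, reduced 2.5:1 to 4 dB above → -33.4 dB.
Stage 2: below threshold (-33.4 ≤ -13.5); passes unchanged; output -33.4 dB.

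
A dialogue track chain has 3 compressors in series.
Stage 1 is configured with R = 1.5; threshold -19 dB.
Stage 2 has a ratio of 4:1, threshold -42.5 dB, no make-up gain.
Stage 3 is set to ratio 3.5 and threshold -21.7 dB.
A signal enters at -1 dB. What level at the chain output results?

Stage 1: overshoot 18 dB → 18/1.5 = 12 dB → -7 dB.
Stage 2: overshoot 35.5 dB → 35.5/4 = 8.875 dB → -33.625 dB.
Stage 3: below threshold (-33.625 ≤ -21.7); passes unchanged; output -33.625 dB.

-33.625 dB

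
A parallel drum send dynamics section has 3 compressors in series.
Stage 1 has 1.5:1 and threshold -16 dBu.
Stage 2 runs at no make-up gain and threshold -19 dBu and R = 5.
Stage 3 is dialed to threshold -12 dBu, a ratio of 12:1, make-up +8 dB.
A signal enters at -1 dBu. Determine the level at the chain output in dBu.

Stage 1: 15 dB above -16 dBu, reduced 1.5:1 to 10 dB above → -6 dBu.
Stage 2: -6 dBu is 13 dB over -19 dBu; at 5:1 that becomes 2.6 dB over, giving -16.4 dBu.
Stage 3: -16.4 dBu ≤ -12 dBu, so stage 3 doesn't engage; make-up brings it to -8.4 dBu.

-8.4 dBu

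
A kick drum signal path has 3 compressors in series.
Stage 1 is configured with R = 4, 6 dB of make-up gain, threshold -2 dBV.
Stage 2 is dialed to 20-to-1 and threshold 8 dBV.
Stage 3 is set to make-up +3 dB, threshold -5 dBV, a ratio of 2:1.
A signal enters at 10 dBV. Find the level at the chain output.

Stage 1: 12 dB above -2 dBV, reduced 4:1 to 3 dB above → 1 dBV; +6 dB make-up → 7 dBV.
Stage 2: below threshold (7 ≤ 8); passes unchanged; output 7 dBV.
Stage 3: 7 dBV is 12 dB over -5 dBV; at 2:1 that becomes 6 dB over, giving 1 dBV; +3 dB make-up → 4 dBV.

4 dBV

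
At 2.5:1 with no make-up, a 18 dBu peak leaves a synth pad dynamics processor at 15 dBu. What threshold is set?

13 dBu

Let T be the threshold. Output overshoot = (input overshoot)/R, so 15 − T = (18 − T)/2.5.
2.5·(15 − T) = 18 − T → 1.5·T = 37.5 − 18 = 19.5.
T = 19.5/1.5 = 13 dBu.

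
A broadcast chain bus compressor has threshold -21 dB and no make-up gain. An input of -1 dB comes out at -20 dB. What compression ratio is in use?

Input overshoot = -1 − (-21) = 20 dB; output overshoot = -20 − (-21) = 1 dB.
Ratio = 20 / 1 = 20.

20:1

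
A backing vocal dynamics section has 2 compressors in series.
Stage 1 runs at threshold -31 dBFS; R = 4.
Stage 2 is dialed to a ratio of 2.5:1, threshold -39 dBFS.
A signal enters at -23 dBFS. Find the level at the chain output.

-35 dBFS

Stage 1: 8 dB above -31 dBFS, reduced 4:1 to 2 dB above → -29 dBFS.
Stage 2: overshoot 10 dB → 10/2.5 = 4 dB → -35 dBFS.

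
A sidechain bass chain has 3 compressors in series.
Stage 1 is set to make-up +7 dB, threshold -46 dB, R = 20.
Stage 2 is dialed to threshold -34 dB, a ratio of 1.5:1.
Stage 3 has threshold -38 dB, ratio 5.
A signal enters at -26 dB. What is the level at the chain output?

Stage 1: -26 dB is 20 dB over -46 dB; at 20:1 that becomes 1 dB over, giving -45 dB; +7 dB make-up → -38 dB.
Stage 2: -38 dB ≤ -34 dB, so stage 2 doesn't engage; output -38 dB.
Stage 3: -38 dB ≤ -38 dB, so stage 3 doesn't engage; output -38 dB.

-38 dB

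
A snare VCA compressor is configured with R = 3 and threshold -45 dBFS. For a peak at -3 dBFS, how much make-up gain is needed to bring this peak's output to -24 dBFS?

The peak compresses to -45 + 42/3 = -31 dBFS.
To reach -24 dBFS requires -24 − (-31) = 7 dB of make-up.

7 dB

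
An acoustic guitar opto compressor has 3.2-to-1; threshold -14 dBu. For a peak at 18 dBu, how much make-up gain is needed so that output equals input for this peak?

22 dB

The peak compresses to -14 + 32/3.2 = -4 dBu.
To reach 18 dBu requires 18 − (-4) = 22 dB of make-up.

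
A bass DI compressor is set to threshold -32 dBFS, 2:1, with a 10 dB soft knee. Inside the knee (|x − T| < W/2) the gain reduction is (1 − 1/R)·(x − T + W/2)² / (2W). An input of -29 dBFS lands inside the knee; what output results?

x − T + W/2 = -29 − (-32) + 5 = 8.
GR = (1 − 1/2) × 8² / 20 = 0.5 × 64 / 20 = 1.6 dB.
Output = -29 − 1.6 = -30.6 dBFS.

-30.6 dBFS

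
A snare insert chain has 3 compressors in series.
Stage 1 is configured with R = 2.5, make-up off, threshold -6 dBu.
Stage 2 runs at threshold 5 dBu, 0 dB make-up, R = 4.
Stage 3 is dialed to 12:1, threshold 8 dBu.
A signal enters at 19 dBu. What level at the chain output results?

Stage 1: 19 dBu is 25 dB over -6 dBu; at 2.5:1 that becomes 10 dB over, giving 4 dBu.
Stage 2: 4 dBu is at or below the 5 dBu threshold — no compression; output 4 dBu.
Stage 3: below threshold (4 ≤ 8); passes unchanged; output 4 dBu.

4 dBu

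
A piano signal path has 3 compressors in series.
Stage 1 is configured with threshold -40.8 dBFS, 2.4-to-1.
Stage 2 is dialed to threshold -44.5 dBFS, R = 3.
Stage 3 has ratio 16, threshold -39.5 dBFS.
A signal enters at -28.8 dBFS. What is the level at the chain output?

Stage 1: 12 dB above -40.8 dBFS, reduced 2.4:1 to 5 dB above → -35.8 dBFS.
Stage 2: 8.7 dB above -44.5 dBFS, reduced 3:1 to 2.9 dB above → -41.6 dBFS.
Stage 3: below threshold (-41.6 ≤ -39.5); passes unchanged; output -41.6 dBFS.

-41.6 dBFS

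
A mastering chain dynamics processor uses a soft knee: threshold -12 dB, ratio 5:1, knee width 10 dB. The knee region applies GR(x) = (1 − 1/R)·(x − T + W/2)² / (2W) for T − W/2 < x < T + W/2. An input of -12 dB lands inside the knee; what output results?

-13 dB

x − T + W/2 = -12 − (-12) + 5 = 5.
GR = (1 − 1/5) × 5² / 20 = 0.8 × 25 / 20 = 1 dB.
Output = -12 − 1 = -13 dB.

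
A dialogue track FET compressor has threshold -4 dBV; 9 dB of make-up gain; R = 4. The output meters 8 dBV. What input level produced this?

Stripping the +9 dB make-up gives -1 dBV at the gain stage.
That's 3 dB above the -4 dBV threshold.
Input overshoot = R × output overshoot = 12 dB → input = -4 + 12 = 8 dBV.

8 dBV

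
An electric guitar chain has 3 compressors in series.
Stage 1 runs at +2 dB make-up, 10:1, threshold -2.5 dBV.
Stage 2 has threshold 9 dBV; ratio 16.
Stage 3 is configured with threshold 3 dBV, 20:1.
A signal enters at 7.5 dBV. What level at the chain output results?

Stage 1: overshoot 10 dB → 10/10 = 1 dB → -1.5 dBV; +2 dB make-up → 0.5 dBV.
Stage 2: 0.5 dBV is at or below the 9 dBV threshold — no compression; output 0.5 dBV.
Stage 3: below threshold (0.5 ≤ 3); passes unchanged; output 0.5 dBV.

0.5 dBV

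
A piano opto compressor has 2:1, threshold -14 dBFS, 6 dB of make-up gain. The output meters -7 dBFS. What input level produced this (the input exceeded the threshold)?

-12 dBFS

Remove make-up: -7 − 6 = -13 dBFS.
That's 1 dB above the -14 dBFS threshold.
Before 2:1 compression the overshoot was 1 × 2 = 2 dB, so input = -14 + 2 = -12 dBFS.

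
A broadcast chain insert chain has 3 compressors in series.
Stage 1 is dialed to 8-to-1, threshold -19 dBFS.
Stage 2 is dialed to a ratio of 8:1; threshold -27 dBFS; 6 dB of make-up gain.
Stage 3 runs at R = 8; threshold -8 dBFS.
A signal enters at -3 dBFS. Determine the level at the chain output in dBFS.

Stage 1: overshoot 16 dB → 16/8 = 2 dB → -17 dBFS.
Stage 2: overshoot 10 dB → 10/8 = 1.25 dB → -25.75 dBFS; +6 dB make-up → -19.75 dBFS.
Stage 3: below threshold (-19.75 ≤ -8); passes unchanged; output -19.75 dBFS.

-19.75 dBFS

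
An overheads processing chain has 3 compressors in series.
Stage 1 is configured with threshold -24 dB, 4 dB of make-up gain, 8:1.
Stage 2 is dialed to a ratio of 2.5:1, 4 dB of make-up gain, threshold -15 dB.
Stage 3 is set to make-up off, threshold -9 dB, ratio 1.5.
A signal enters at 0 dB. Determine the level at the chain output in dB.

-13 dB

Stage 1: overshoot 24 dB → 24/8 = 3 dB → -21 dB; +4 dB make-up → -17 dB.
Stage 2: -17 dB is at or below the -15 dB threshold — no compression; make-up brings it to -13 dB.
Stage 3: below threshold (-13 ≤ -9); passes unchanged; output -13 dB.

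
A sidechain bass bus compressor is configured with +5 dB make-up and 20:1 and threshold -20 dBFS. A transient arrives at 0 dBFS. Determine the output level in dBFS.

-14 dBFS

Overshoot: 0 − (-20) = 20 dB.
20:1 compression reduces that to 20/20 = 1 dB over.
So the level is -20 + 1 = -19 dBFS; make-up adds 5 dB, giving -14 dBFS.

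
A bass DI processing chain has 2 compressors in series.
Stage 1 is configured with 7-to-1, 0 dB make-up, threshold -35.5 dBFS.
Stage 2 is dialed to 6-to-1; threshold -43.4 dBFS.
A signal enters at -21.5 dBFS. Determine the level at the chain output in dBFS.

Stage 1: overshoot 14 dB → 14/7 = 2 dB → -33.5 dBFS.
Stage 2: 9.9 dB above -43.4 dBFS, reduced 6:1 to 1.65 dB above → -41.75 dBFS.

-41.75 dBFS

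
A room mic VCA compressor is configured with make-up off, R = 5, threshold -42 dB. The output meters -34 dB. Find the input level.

The compressed level sits -34 − (-42) = 8 dB over threshold.
Before 5:1 compression the overshoot was 8 × 5 = 40 dB, so input = -42 + 40 = -2 dB.

-2 dB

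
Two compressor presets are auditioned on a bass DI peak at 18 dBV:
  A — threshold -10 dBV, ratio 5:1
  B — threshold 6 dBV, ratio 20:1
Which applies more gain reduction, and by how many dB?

A: overshoot 28 dB → output overshoot 5.6 dB → GR 22.4 dB.
B: overshoot 12 dB → output overshoot 0.6 dB → GR 11.4 dB.
A applies 11 dB more gain reduction.

A, by 11 dB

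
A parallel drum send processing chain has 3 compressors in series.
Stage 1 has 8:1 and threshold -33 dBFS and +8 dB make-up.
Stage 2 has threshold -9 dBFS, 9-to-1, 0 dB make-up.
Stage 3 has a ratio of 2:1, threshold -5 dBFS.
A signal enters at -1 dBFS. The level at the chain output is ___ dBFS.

-21 dBFS

Stage 1: -1 dBFS is 32 dB over -33 dBFS; at 8:1 that becomes 4 dB over, giving -29 dBFS; +8 dB make-up → -21 dBFS.
Stage 2: below threshold (-21 ≤ -9); passes unchanged; output -21 dBFS.
Stage 3: below threshold (-21 ≤ -5); passes unchanged; output -21 dBFS.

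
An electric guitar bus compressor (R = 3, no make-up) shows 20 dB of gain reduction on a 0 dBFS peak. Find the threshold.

Let T be the threshold. Output overshoot = (input overshoot)/R, so -20 − T = (0 − T)/3.
3·(-20 − T) = 0 − T → 2·T = -60 − 0 = -60.
T = -60/2 = -30 dBFS.

-30 dBFS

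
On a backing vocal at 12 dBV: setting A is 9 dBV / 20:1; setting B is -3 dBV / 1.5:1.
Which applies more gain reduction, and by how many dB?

A: overshoot 3 dB → output overshoot 0.15 dB → GR 2.85 dB.
B: overshoot 15 dB → output overshoot 10 dB → GR 5 dB.
B reduces 2.15 dB more.

B, by 2.15 dB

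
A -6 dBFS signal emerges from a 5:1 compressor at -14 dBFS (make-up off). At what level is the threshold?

-16 dBFS

Gain reduction = -6 − (-14) = 8 dB; output overshoot = GR / (R − 1) = 8 / 4 = 2 dB.
Threshold = output − output overshoot = -14 − 2 = -16 dBFS.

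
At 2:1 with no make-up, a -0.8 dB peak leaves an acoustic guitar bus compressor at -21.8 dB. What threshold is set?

Let T be the threshold. Output overshoot = (input overshoot)/R, so -21.8 − T = (-0.8 − T)/2.
2·(-21.8 − T) = -0.8 − T → 1·T = -43.6 − (-0.8) = -42.8.
T = -42.8/1 = -42.8 dB.

-42.8 dB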